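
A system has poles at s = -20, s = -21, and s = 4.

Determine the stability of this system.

Pole(s) at s = 4 are not in the left half-plane. System is unstable.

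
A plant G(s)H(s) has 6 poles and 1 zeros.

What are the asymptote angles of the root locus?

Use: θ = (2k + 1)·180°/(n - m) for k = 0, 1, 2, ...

n - m = 6 - 1 = 5. Angles: θk = (2k + 1)·180°/5 = 36°, 108°, 180°, 252°, 324°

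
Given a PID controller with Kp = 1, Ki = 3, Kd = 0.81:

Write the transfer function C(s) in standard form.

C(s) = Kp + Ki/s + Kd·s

Substituting values: C(s) = 1 + 3/s + 0.81s = (0.81s² + s + 3)/s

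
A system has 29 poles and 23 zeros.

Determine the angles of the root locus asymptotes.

n - m = 29 - 23 = 6. Angles: θk = (2k + 1)·180°/6 = 30°, 90°, 150°, 210°, 270°, 330°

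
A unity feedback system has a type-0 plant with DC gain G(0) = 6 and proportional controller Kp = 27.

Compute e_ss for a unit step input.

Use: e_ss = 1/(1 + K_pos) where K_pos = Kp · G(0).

K_pos = Kp · G(0) = 27 × 6 = 162. e_ss = 1/(1 + 162) = 0.0061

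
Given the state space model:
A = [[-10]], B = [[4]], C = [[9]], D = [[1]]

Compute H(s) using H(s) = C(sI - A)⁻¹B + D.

(sI - A)⁻¹ = 1/(s + 10). H(s) = 9×4/(s + 10) + 1 = (s + 46)/(s + 10).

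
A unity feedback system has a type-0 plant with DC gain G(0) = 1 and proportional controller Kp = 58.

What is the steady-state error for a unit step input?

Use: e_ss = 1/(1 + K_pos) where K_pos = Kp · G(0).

K_pos = Kp · G(0) = 58 × 1 = 58. e_ss = 1/(1 + 58) = 0.0169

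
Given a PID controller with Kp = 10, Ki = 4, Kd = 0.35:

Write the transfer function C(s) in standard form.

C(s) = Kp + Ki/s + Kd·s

Substituting values: C(s) = 10 + 4/s + 0.35s = (0.35s² + 10s + 4)/s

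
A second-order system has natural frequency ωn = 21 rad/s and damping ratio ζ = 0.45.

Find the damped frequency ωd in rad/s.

ωd = ωn√(1 - ζ²) = 21√(1 - 0.45²) = 18.75 rad/s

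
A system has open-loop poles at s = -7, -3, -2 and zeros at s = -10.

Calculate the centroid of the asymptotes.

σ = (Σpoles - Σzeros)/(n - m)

σ = (Σpoles - Σzeros)/(n - m) = (-12 - (-10))/(3 - 1) = -2/2 = -1.0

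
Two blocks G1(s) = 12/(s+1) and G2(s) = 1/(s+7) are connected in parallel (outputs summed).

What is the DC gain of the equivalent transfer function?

Parallel: G_eq = G1 + G2. DC gain = G1(0) + G2(0) = 12/1 + 1/7 = 12 + 0.1429 = 12.1429.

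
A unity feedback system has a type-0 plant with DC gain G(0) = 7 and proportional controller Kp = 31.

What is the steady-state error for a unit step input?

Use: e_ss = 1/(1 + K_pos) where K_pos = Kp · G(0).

K_pos = Kp · G(0) = 31 × 7 = 217. e_ss = 1/(1 + 217) = 0.0046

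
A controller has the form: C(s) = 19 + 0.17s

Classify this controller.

This is a Proportional-Derivative (PD) controller.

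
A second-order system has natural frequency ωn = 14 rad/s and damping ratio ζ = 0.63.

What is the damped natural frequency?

ωd = ωn√(1 - ζ²) = 14√(1 - 0.63²) = 10.87 rad/s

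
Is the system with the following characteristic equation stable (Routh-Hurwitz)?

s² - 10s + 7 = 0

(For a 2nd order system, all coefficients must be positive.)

Coefficients: 1, -10, 7. b=-10 not positive, so system is unstable.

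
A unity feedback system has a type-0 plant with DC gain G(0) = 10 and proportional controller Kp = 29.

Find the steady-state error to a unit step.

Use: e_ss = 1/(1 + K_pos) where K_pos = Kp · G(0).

K_pos = Kp · G(0) = 29 × 10 = 290. e_ss = 1/(1 + 290) = 0.0034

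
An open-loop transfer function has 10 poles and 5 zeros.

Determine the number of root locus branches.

Root locus has n branches where n = number of poles = 10.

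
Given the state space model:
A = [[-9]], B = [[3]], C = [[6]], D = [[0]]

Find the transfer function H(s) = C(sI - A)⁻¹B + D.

(sI - A)⁻¹ = 1/(s + 9). H(s) = 6 × 3/(s + 9) + 0 = 18/(s + 9).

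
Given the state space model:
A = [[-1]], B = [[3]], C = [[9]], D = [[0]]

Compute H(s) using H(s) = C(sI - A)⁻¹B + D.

(sI - A)⁻¹ = 1/(s + 1). H(s) = 9 × 3/(s + 1) + 0 = 27/(s + 1).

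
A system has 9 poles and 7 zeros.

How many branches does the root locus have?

Root locus has n branches where n = number of poles = 9.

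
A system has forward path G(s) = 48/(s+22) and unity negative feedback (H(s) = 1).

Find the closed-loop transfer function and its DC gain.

T(s) = G/(1+GH) = [48/(s+22)] / [1 + 48/(s+22)] = 48/(s+22+48) = 48/(s+70). DC gain = 48/70 = 0.6857.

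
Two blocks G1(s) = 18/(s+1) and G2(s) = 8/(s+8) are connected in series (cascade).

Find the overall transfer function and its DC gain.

Series: multiply transfer functions. G_eq = 18/(s+1) × 8/(s+8) = 144/((s+1)(s+8)). DC gain = 144/(1×8) = 18.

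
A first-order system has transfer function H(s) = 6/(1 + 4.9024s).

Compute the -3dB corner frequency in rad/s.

Corner frequency = 1/τ = 1/4.9024 = 0.204 rad/s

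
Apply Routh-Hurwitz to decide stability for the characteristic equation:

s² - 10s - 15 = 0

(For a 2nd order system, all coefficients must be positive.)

Coefficients: 1, -10, -15. b=-10, c=-15 not positive, so system is unstable.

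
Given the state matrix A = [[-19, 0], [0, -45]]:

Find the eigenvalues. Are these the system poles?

For diagonal matrix, eigenvalues are diagonal entries: λ₁ = -19, λ₂ = -45. Eigenvalues of A = system poles.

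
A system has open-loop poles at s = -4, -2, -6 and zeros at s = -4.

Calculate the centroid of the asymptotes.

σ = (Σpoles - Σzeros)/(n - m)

σ = (Σpoles - Σzeros)/(n - m) = (-12 - (-4))/(3 - 1) = -8/2 = -4.0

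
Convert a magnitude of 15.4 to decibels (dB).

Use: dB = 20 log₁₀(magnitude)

dB = 20 log₁₀(15.4) = 23.8 dB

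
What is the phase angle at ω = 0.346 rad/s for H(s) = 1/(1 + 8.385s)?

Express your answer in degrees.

Phase = -arctan(ωτ) = -arctan(0.346 × 8.385) = -71.0°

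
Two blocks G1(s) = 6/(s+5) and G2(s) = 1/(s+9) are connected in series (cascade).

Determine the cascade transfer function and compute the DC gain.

Series: multiply transfer functions. G_eq = 6/(s+5) × 1/(s+9) = 6/((s+5)(s+9)). DC gain = 6/(5×9) = 0.1333.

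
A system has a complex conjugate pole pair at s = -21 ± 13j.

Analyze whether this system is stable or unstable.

Real part of poles is -21 (< 0, left half-plane). Stable.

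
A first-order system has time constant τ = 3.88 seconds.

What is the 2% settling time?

For first-order system, 2% settling time ≈ 4τ = 4 × 3.88 = 15.52 s.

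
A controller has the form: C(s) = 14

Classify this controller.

This is a Proportional (P) controller.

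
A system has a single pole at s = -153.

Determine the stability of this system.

Pole at s = -153 is in the left half-plane. Stable.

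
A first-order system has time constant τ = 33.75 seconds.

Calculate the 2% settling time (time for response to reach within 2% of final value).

For first-order system, 2% settling time ≈ 4τ = 4 × 33.75 = 135.0 s.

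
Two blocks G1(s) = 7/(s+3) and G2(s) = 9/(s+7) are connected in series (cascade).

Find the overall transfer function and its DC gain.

Series: multiply transfer functions. G_eq = 7/(s+3) × 9/(s+7) = 63/((s+3)(s+7)). DC gain = 63/(3×7) = 3.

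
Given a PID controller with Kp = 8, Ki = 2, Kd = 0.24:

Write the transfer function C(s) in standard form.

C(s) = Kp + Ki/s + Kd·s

Substituting values: C(s) = 8 + 2/s + 0.24s = (0.24s² + 8s + 2)/s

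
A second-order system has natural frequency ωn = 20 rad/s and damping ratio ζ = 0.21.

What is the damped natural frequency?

ωd = ωn√(1 - ζ²) = 20√(1 - 0.21²) = 19.55 rad/s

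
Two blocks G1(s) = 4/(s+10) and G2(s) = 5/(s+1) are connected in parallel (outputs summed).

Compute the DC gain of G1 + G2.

Parallel: G_eq = G1 + G2. DC gain = G1(0) + G2(0) = 4/10 + 5/1 = 0.4 + 5 = 5.4.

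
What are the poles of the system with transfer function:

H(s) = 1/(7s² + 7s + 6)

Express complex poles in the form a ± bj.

Discriminant = 7² - 4×7×6 = 49 - 168 = -119 < 0, so the poles are a complex conjugate pair s = (-7 ± j√119)/(2×7). Real part = -7/(2×7) = -7/14 = -0.5; imaginary part = ±√119/(2×7) ≈ 0.7792. Poles: s = -0.5 ± 0.7792j.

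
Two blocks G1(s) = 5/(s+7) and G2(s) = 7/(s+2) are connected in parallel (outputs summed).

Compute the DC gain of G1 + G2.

Parallel: G_eq = G1 + G2. DC gain = G1(0) + G2(0) = 5/7 + 7/2 = 0.7143 + 3.5 = 4.2143.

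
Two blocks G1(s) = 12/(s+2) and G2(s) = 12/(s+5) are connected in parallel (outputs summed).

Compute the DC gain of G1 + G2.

Parallel: G_eq = G1 + G2. DC gain = G1(0) + G2(0) = 12/2 + 12/5 = 6 + 2.4 = 8.4.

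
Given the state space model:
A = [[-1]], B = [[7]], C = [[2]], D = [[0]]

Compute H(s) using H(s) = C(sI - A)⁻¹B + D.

(sI - A)⁻¹ = 1/(s + 1). H(s) = 2 × 7/(s + 1) + 0 = 14/(s + 1).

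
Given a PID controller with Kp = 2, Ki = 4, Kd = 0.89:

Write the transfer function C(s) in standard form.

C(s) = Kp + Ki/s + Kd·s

Substituting values: C(s) = 2 + 4/s + 0.89s = (0.89s² + 2s + 4)/s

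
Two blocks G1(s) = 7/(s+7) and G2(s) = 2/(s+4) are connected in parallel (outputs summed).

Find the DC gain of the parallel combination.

Parallel: G_eq = G1 + G2. DC gain = G1(0) + G2(0) = 7/7 + 2/4 = 1 + 0.5 = 1.5.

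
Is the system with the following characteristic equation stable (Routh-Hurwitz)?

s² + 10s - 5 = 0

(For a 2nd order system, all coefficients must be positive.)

Coefficients: 1, 10, -5. c=-5 not positive, so system is unstable.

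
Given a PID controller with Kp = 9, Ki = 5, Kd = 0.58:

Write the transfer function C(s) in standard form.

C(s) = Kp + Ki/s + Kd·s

Substituting values: C(s) = 9 + 5/s + 0.58s = (0.58s² + 9s + 5)/s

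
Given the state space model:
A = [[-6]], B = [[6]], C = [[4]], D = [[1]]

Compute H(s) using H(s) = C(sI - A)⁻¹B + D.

(sI - A)⁻¹ = 1/(s + 6). H(s) = 4×6/(s + 6) + 1 = (s + 30)/(s + 6).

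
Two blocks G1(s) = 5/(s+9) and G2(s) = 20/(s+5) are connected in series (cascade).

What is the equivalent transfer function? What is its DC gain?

Series: multiply transfer functions. G_eq = 5/(s+9) × 20/(s+5) = 100/((s+9)(s+5)). DC gain = 100/(9×5) = 2.2222.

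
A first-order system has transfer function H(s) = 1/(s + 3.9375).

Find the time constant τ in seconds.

For H(s) = 1/(s + 1/τ), the pole is at -1/τ = -3.9375, so τ = 1/3.9375 = 0.2540 s.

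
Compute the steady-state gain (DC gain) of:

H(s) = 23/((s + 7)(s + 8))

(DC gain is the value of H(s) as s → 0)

DC gain = H(0) = 23/(7 × 8) = 23/56 = 0.4107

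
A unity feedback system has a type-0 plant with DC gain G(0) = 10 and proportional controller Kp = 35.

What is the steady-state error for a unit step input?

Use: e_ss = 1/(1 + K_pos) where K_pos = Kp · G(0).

K_pos = Kp · G(0) = 35 × 10 = 350. e_ss = 1/(1 + 350) = 0.0028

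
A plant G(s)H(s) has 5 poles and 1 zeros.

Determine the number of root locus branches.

Root locus has n branches where n = number of poles = 5.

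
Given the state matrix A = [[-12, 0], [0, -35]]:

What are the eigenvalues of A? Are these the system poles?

For diagonal matrix, eigenvalues are diagonal entries: λ₁ = -12, λ₂ = -35. Eigenvalues of A = system poles.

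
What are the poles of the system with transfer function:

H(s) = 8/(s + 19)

Pole is where denominator = 0: s + 19 = 0, so s = -19.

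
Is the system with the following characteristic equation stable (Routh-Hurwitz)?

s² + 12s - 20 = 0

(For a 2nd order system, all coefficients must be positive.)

Coefficients: 1, 12, -20. c=-20 not positive, so system is unstable.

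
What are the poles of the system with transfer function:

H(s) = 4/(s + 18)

Pole is where denominator = 0: s + 18 = 0, so s = -18.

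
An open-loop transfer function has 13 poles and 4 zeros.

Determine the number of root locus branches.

Root locus has n branches where n = number of poles = 13.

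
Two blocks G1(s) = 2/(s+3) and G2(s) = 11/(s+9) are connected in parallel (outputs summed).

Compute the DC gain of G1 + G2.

Parallel: G_eq = G1 + G2. DC gain = G1(0) + G2(0) = 2/3 + 11/9 = 0.6667 + 1.2222 = 1.8889.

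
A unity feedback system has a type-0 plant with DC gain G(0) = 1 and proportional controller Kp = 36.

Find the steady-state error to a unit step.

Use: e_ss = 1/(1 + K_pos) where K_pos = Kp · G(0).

K_pos = Kp · G(0) = 36 × 1 = 36. e_ss = 1/(1 + 36) = 0.0270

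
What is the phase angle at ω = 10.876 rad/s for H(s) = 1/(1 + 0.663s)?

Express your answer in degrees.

Phase = -arctan(ωτ) = -arctan(10.876 × 0.663) = -82.1°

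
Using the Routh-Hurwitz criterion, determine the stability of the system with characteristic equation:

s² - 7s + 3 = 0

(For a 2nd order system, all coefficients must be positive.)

Coefficients: 1, -7, 3. b=-7 not positive, so system is unstable.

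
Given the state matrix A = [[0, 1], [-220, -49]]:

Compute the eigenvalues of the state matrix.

det(A - λI) = λ² - (-49)λ + 220 = (λ - (-5))(λ - (-44)). Eigenvalues: -5, -44.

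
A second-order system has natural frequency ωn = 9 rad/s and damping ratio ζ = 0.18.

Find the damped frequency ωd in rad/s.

ωd = ωn√(1 - ζ²) = 9√(1 - 0.18²) = 8.85 rad/s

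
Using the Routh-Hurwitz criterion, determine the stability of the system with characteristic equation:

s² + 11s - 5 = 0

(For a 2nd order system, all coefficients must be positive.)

Coefficients: 1, 11, -5. c=-5 not positive, so system is unstable.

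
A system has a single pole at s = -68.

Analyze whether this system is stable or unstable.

Pole at s = -68 is in the left half-plane. Stable.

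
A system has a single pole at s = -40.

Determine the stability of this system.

Pole at s = -40 is in the left half-plane. Stable.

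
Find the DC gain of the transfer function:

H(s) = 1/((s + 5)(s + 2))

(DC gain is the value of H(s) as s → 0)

DC gain = H(0) = 1/(5 × 2) = 1/10 = 0.1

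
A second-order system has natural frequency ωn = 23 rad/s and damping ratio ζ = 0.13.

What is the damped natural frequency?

ωd = ωn√(1 - ζ²) = 23√(1 - 0.13²) = 22.8 rad/s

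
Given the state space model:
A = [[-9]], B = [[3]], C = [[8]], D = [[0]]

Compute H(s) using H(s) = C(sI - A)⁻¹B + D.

(sI - A)⁻¹ = 1/(s + 9). H(s) = 8 × 3/(s + 9) + 0 = 24/(s + 9).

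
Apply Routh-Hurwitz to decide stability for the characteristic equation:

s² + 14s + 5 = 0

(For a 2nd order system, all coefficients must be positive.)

Coefficients: 1, 14, 5. All positive, so system is stable.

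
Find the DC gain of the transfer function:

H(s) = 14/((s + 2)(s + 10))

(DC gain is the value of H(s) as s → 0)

DC gain = H(0) = 14/(2 × 10) = 14/20 = 0.7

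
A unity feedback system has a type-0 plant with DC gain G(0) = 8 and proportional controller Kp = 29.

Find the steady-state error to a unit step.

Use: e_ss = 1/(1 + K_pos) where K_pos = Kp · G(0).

K_pos = Kp · G(0) = 29 × 8 = 232. e_ss = 1/(1 + 232) = 0.0043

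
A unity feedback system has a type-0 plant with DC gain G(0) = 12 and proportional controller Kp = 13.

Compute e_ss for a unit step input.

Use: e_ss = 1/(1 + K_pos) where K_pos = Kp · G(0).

K_pos = Kp · G(0) = 13 × 12 = 156. e_ss = 1/(1 + 156) = 0.0064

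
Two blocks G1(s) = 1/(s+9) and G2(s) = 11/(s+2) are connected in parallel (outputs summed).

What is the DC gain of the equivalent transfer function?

Parallel: G_eq = G1 + G2. DC gain = G1(0) + G2(0) = 1/9 + 11/2 = 0.1111 + 5.5 = 5.6111.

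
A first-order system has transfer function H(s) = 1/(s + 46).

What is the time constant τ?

For H(s) = 1/(s + 1/τ), the pole is at -1/τ = -46, so τ = 1/46 = 0.0217 s.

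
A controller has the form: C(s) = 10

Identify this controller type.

This is a Proportional (P) controller.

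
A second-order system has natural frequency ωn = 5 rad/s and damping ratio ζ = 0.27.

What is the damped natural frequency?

ωd = ωn√(1 - ζ²) = 5√(1 - 0.27²) = 4.81 rad/s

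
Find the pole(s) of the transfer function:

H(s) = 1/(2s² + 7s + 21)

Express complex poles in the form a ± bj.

Discriminant = 7² - 4×2×21 = 49 - 168 = -119 < 0, so the poles are a complex conjugate pair s = (-7 ± j√119)/(2×2). Real part = -7/(2×2) = -7/4 = -1.75; imaginary part = ±√119/(2×2) ≈ 2.7272. Poles: s = -1.75 ± 2.7272j.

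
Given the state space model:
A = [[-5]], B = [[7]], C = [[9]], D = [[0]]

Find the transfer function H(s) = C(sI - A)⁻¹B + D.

(sI - A)⁻¹ = 1/(s + 5). H(s) = 9 × 7/(s + 5) + 0 = 63/(s + 5).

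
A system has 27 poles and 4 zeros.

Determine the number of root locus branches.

Root locus has n branches where n = number of poles = 27.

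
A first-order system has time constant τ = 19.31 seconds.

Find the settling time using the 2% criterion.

For first-order system, 2% settling time ≈ 4τ = 4 × 19.31 = 77.24 s.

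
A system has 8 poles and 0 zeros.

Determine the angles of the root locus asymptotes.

n - m = 8 - 0 = 8. Angles: θk = (2k + 1)·180°/8 = 22.5°, 67.5°, 112.5°, 157.5°, 202.5°, 247.5°, 292.5°, 337.5°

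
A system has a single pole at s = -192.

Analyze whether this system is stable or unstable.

Pole at s = -192 is in the left half-plane. Stable.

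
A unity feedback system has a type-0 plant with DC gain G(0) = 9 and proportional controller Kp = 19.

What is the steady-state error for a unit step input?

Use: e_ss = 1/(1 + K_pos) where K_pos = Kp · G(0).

K_pos = Kp · G(0) = 19 × 9 = 171. e_ss = 1/(1 + 171) = 0.0058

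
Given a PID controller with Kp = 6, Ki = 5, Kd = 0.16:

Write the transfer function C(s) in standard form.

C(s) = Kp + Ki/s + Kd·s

Substituting values: C(s) = 6 + 5/s + 0.16s = (0.16s² + 6s + 5)/s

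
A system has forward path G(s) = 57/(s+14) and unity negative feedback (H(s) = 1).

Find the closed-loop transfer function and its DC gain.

T(s) = G/(1+GH) = [57/(s+14)] / [1 + 57/(s+14)] = 57/(s+14+57) = 57/(s+71). DC gain = 57/71 = 0.8028.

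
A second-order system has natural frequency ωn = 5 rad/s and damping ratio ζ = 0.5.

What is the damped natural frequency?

ωd = ωn√(1 - ζ²) = 5√(1 - 0.5²) = 4.33 rad/s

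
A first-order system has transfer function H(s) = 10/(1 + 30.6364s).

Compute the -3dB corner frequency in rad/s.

Corner frequency = 1/τ = 1/30.6364 = 0.033 rad/s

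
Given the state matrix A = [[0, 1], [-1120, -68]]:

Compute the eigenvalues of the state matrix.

det(A - λI) = λ² - (-68)λ + 1120 = (λ - (-40))(λ - (-28)). Eigenvalues: -40, -28.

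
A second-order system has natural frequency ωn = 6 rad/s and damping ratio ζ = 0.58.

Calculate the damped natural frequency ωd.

ωd = ωn√(1 - ζ²) = 6√(1 - 0.58²) = 4.89 rad/s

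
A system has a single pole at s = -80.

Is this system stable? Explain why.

Pole at s = -80 is in the left half-plane. Stable.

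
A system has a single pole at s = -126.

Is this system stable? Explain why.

Pole at s = -126 is in the left half-plane. Stable.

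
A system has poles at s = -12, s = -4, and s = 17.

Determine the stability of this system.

Pole(s) at s = 17 are not in the left half-plane. System is unstable.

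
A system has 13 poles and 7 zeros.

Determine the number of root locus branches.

Root locus has n branches where n = number of poles = 13.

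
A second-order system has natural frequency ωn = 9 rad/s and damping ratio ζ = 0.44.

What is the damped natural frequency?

ωd = ωn√(1 - ζ²) = 9√(1 - 0.44²) = 8.08 rad/s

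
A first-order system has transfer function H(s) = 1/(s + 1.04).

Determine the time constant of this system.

For H(s) = 1/(s + 1/τ), the pole is at -1/τ = -1.04, so τ = 1/1.04 = 0.9615 s.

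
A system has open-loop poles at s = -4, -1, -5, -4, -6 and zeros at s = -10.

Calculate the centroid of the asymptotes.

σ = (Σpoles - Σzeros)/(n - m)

σ = (Σpoles - Σzeros)/(n - m) = (-20 - (-10))/(5 - 1) = -10/4 = -2.5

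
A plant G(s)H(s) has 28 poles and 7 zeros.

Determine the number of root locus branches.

Root locus has n branches where n = number of poles = 28.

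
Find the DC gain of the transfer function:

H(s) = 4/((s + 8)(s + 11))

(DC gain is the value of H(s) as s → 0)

DC gain = H(0) = 4/(8 × 11) = 4/88 = 0.0455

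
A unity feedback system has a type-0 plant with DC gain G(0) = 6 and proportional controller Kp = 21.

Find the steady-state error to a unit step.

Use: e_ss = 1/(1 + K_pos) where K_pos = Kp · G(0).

K_pos = Kp · G(0) = 21 × 6 = 126. e_ss = 1/(1 + 126) = 0.0079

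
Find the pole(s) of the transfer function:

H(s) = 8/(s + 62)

Pole is where denominator = 0: s + 62 = 0, so s = -62.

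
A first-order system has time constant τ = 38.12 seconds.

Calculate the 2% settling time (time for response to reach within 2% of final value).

For first-order system, 2% settling time ≈ 4τ = 4 × 38.12 = 152.48 s.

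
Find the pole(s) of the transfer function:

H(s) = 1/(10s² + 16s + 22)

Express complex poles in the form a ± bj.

Discriminant = 16² - 4×10×22 = 256 - 880 = -624 < 0, so the poles are a complex conjugate pair s = (-16 ± j√624)/(2×10). Real part = -16/(2×10) = -16/20 = -0.8; imaginary part = ±√624/(2×10) ≈ 1.2490. Poles: s = -0.8 ± 1.2490j.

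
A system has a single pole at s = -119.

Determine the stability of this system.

Pole at s = -119 is in the left half-plane. Stable.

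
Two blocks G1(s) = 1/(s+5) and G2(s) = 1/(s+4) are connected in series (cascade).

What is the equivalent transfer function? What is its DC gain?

Series: multiply transfer functions. G_eq = 1/(s+5) × 1/(s+4) = 1/((s+5)(s+4)). DC gain = 1/(5×4) = 0.05.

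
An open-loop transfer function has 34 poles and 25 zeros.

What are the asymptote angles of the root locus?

n - m = 34 - 25 = 9. Angles: θk = (2k + 1)·180°/9 = 20°, 60°, 100°, 140°, 180°, 220°, 260°, 300°, 340°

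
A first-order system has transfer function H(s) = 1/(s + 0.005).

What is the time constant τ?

For H(s) = 1/(s + 1/τ), the pole is at -1/τ = -0.005, so τ = 1/0.005 = 200 s.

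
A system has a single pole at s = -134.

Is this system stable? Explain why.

Pole at s = -134 is in the left half-plane. Stable.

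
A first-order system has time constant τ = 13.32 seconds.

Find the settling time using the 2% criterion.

For first-order system, 2% settling time ≈ 4τ = 4 × 13.32 = 53.28 s.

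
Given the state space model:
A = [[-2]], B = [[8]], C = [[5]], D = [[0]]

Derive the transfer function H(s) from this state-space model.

(sI - A)⁻¹ = 1/(s + 2). H(s) = 5 × 8/(s + 2) + 0 = 40/(s + 2).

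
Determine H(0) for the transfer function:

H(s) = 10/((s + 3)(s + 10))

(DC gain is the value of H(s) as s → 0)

DC gain = H(0) = 10/(3 × 10) = 10/30 = 0.3333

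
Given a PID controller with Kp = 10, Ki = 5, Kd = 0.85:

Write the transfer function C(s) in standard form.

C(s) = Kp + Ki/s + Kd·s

Substituting values: C(s) = 10 + 5/s + 0.85s = (0.85s² + 10s + 5)/s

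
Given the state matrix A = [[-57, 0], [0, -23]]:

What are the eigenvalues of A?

For diagonal matrix, eigenvalues are diagonal entries: λ₁ = -57, λ₂ = -23.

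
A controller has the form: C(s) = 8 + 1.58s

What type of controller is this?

This is a Proportional-Derivative (PD) controller.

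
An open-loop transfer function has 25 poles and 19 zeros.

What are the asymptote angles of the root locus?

n - m = 25 - 19 = 6. Angles: θk = (2k + 1)·180°/6 = 30°, 90°, 150°, 210°, 270°, 330°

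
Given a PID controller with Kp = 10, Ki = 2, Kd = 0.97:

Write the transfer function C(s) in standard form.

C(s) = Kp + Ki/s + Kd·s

Substituting values: C(s) = 10 + 2/s + 0.97s = (0.97s² + 10s + 2)/s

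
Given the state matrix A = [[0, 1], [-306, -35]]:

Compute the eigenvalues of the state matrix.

det(A - λI) = λ² - (-35)λ + 306 = (λ - (-18))(λ - (-17)). Eigenvalues: -18, -17.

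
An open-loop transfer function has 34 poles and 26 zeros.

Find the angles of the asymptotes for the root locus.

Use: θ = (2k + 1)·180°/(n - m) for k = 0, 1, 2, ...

n - m = 34 - 26 = 8. Angles: θk = (2k + 1)·180°/8 = 22.5°, 67.5°, 112.5°, 157.5°, 202.5°, 247.5°, 292.5°, 337.5°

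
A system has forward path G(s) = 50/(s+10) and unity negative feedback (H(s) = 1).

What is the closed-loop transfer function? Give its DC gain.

T(s) = G/(1+GH) = [50/(s+10)] / [1 + 50/(s+10)] = 50/(s+10+50) = 50/(s+60). DC gain = 50/60 = 0.8333.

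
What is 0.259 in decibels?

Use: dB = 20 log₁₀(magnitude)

dB = 20 log₁₀(0.259) = -11.7 dB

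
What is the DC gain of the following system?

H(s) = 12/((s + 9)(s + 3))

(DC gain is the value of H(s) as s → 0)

DC gain = H(0) = 12/(9 × 3) = 12/27 = 0.4444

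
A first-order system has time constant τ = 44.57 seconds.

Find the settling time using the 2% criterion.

For first-order system, 2% settling time ≈ 4τ = 4 × 44.57 = 178.28 s.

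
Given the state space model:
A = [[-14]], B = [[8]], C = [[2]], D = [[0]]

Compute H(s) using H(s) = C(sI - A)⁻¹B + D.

(sI - A)⁻¹ = 1/(s + 14). H(s) = 2 × 8/(s + 14) + 0 = 16/(s + 14).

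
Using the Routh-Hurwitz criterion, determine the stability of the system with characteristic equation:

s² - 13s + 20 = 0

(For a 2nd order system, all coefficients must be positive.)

Coefficients: 1, -13, 20. b=-13 not positive, so system is unstable.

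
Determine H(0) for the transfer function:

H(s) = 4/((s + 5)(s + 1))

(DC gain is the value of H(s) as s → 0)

DC gain = H(0) = 4/(5 × 1) = 4/5 = 0.8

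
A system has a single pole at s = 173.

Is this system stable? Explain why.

Pole at s = 173 is in the right half-plane. Unstable.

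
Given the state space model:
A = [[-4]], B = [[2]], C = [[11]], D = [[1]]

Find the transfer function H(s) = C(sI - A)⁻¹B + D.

(sI - A)⁻¹ = 1/(s + 4). H(s) = 11×2/(s + 4) + 1 = (s + 26)/(s + 4).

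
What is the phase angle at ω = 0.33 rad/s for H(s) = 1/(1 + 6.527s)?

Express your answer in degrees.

Phase = -arctan(ωτ) = -arctan(0.33 × 6.527) = -65.1°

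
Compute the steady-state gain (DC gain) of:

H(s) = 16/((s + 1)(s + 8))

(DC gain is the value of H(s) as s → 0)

DC gain = H(0) = 16/(1 × 8) = 16/8 = 2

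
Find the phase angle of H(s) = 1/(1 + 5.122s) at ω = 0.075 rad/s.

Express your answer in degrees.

Phase = -arctan(ωτ) = -arctan(0.075 × 5.122) = -21.0°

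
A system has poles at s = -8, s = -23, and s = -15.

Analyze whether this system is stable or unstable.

All poles are in the left half-plane. System is stable.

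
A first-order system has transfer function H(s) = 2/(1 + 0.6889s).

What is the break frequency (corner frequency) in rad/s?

Corner frequency = 1/τ = 1/0.6889 = 1.452 rad/s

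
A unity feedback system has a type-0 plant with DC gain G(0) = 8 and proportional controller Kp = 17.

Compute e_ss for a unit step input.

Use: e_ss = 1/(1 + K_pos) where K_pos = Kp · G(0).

K_pos = Kp · G(0) = 17 × 8 = 136. e_ss = 1/(1 + 136) = 0.0073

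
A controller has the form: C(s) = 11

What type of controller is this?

This is a Proportional (P) controller.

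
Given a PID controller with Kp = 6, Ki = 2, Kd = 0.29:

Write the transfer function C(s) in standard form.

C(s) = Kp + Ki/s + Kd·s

Substituting values: C(s) = 6 + 2/s + 0.29s = (0.29s² + 6s + 2)/s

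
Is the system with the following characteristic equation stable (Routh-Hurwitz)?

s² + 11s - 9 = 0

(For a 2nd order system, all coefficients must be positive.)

Coefficients: 1, 11, -9. c=-9 not positive, so system is unstable.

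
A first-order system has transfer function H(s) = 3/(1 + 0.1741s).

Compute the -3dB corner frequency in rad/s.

Corner frequency = 1/τ = 1/0.1741 = 5.744 rad/s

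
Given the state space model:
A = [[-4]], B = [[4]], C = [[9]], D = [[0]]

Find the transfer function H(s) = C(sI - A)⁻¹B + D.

(sI - A)⁻¹ = 1/(s + 4). H(s) = 9 × 4/(s + 4) + 0 = 36/(s + 4).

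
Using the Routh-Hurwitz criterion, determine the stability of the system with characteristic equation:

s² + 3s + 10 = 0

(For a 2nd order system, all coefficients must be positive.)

Coefficients: 1, 3, 10. All positive, so system is stable.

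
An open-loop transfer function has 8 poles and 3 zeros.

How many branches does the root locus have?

Root locus has n branches where n = number of poles = 8.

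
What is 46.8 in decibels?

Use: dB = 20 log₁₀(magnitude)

dB = 20 log₁₀(46.8) = 33.4 dB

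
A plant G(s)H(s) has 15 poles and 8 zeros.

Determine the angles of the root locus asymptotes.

n - m = 15 - 8 = 7. Angles: θk = (2k + 1)·180°/7 = 25.71°, 77.14°, 128.57°, 180°, 231.43°, 282.86°, 334.29°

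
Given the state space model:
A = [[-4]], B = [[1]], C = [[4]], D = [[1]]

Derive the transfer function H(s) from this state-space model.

(sI - A)⁻¹ = 1/(s + 4). H(s) = 4×1/(s + 4) + 1 = (s + 8)/(s + 4).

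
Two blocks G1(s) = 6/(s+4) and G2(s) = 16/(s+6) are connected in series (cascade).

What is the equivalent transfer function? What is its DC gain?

Series: multiply transfer functions. G_eq = 6/(s+4) × 16/(s+6) = 96/((s+4)(s+6)). DC gain = 96/(4×6) = 4.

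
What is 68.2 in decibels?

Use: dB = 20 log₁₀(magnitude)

dB = 20 log₁₀(68.2) = 36.7 dB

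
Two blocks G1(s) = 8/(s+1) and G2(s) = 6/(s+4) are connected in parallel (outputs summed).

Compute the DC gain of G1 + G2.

Parallel: G_eq = G1 + G2. DC gain = G1(0) + G2(0) = 8/1 + 6/4 = 8 + 1.5 = 9.5.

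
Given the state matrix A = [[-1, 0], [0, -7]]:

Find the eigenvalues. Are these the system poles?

For diagonal matrix, eigenvalues are diagonal entries: λ₁ = -1, λ₂ = -7. Eigenvalues of A = system poles.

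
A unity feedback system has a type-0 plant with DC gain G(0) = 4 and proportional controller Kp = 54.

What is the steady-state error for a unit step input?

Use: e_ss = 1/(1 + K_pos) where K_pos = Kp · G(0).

K_pos = Kp · G(0) = 54 × 4 = 216. e_ss = 1/(1 + 216) = 0.0046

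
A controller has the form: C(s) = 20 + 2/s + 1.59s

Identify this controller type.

This is a Proportional-Integral-Derivative (PID) controller.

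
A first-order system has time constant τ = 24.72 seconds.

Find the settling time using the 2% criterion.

For first-order system, 2% settling time ≈ 4τ = 4 × 24.72 = 98.88 s.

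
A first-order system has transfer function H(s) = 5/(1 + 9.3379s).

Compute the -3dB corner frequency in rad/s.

Corner frequency = 1/τ = 1/9.3379 = 0.107 rad/s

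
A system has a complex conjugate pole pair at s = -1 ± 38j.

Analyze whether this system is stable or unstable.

Real part of poles is -1 (< 0, left half-plane). Stable.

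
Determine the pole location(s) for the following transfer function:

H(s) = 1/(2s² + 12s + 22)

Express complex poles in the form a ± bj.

Discriminant = 12² - 4×2×22 = 144 - 176 = -32 < 0, so the poles are a complex conjugate pair s = (-12 ± j√32)/(2×2). Real part = -12/(2×2) = -12/4 = -3; imaginary part = ±√32/(2×2) ≈ 1.4142. Poles: s = -3 ± 1.4142j.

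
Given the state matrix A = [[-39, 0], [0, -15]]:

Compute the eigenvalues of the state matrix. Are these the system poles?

For diagonal matrix, eigenvalues are diagonal entries: λ₁ = -39, λ₂ = -15. Eigenvalues of A = system poles.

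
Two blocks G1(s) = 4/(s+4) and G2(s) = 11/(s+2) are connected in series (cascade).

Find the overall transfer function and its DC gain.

Series: multiply transfer functions. G_eq = 4/(s+4) × 11/(s+2) = 44/((s+4)(s+2)). DC gain = 44/(4×2) = 5.5.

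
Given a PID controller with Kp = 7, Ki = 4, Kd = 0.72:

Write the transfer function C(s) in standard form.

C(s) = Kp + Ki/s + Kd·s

Substituting values: C(s) = 7 + 4/s + 0.72s = (0.72s² + 7s + 4)/s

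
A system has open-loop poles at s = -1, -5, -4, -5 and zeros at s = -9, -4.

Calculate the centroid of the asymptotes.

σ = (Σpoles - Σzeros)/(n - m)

σ = (Σpoles - Σzeros)/(n - m) = (-15 - (-13))/(4 - 2) = -2/2 = -1.0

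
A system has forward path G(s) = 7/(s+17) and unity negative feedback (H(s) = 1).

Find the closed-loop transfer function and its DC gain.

T(s) = G/(1+GH) = [7/(s+17)] / [1 + 7/(s+17)] = 7/(s+17+7) = 7/(s+24). DC gain = 7/24 = 0.2917.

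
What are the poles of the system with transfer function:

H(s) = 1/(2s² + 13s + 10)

Discriminant = 13² - 4×2×10 = 169 - 80 = 89 > 0, so two distinct real poles. Using quadratic formula: s = (-13 ± √89)/(2×2) = (-13 ± √89)/4, with √89 ≈ 9.4340. s₁ ≈ -0.8915, s₂ ≈ -5.6085. Poles: s₁ = -0.8915, s₂ = -5.6085.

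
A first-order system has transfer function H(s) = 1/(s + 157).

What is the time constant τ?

For H(s) = 1/(s + 1/τ), the pole is at -1/τ = -157, so τ = 1/157 = 0.0064 s.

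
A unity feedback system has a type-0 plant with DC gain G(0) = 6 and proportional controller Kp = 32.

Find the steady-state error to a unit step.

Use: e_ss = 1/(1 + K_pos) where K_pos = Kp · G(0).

K_pos = Kp · G(0) = 32 × 6 = 192. e_ss = 1/(1 + 192) = 0.0052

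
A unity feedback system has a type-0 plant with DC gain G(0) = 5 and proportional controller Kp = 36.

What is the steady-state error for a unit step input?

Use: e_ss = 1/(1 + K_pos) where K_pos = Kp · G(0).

K_pos = Kp · G(0) = 36 × 5 = 180. e_ss = 1/(1 + 180) = 0.0055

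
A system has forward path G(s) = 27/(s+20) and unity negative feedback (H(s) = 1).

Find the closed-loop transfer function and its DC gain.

T(s) = G/(1+GH) = [27/(s+20)] / [1 + 27/(s+20)] = 27/(s+20+27) = 27/(s+47). DC gain = 27/47 = 0.5745.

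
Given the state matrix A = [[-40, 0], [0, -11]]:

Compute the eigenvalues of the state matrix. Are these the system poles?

For diagonal matrix, eigenvalues are diagonal entries: λ₁ = -40, λ₂ = -11. Eigenvalues of A = system poles.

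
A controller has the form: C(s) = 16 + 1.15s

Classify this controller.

This is a Proportional-Derivative (PD) controller.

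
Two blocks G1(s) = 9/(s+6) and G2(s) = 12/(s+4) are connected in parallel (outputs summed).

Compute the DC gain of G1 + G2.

Parallel: G_eq = G1 + G2. DC gain = G1(0) + G2(0) = 9/6 + 12/4 = 1.5 + 3 = 4.5.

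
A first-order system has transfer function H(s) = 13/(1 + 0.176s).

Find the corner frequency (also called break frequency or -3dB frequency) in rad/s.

Corner frequency = 1/τ = 1/0.176 = 5.682 rad/s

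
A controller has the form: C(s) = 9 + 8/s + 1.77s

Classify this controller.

This is a Proportional-Integral-Derivative (PID) controller.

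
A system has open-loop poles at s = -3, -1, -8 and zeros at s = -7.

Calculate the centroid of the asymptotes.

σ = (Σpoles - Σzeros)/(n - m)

σ = (Σpoles - Σzeros)/(n - m) = (-12 - (-7))/(3 - 1) = -5/2 = -2.5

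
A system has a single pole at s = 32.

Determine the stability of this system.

Pole at s = 32 is in the right half-plane. Unstable.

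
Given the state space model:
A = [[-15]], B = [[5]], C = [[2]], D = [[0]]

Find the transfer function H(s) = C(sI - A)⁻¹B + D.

(sI - A)⁻¹ = 1/(s + 15). H(s) = 2 × 5/(s + 15) + 0 = 10/(s + 15).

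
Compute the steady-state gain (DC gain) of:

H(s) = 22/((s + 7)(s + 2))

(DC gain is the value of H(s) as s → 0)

DC gain = H(0) = 22/(7 × 2) = 22/14 = 1.5714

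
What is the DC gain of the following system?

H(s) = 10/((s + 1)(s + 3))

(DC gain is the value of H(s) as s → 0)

DC gain = H(0) = 10/(1 × 3) = 10/3 = 3.3333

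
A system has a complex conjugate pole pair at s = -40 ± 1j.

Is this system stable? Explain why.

Real part of poles is -40 (< 0, left half-plane). Stable.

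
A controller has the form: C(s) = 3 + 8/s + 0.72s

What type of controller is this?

This is a Proportional-Integral-Derivative (PID) controller.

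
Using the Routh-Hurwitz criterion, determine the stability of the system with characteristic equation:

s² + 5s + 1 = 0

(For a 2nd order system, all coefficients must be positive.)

Coefficients: 1, 5, 1. All positive, so system is stable.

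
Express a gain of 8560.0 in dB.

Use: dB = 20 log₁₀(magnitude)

dB = 20 log₁₀(8560.0) = 78.6 dB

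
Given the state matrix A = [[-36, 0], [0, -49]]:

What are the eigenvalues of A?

For diagonal matrix, eigenvalues are diagonal entries: λ₁ = -36, λ₂ = -49.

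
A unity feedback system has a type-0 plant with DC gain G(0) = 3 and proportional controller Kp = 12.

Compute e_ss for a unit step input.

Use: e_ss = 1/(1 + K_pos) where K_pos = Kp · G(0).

K_pos = Kp · G(0) = 12 × 3 = 36. e_ss = 1/(1 + 36) = 0.0270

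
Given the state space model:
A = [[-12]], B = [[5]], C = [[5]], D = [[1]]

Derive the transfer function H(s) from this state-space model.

(sI - A)⁻¹ = 1/(s + 12). H(s) = 5×5/(s + 12) + 1 = (s + 37)/(s + 12).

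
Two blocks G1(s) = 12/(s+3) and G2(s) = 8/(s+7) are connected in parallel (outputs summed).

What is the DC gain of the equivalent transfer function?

Parallel: G_eq = G1 + G2. DC gain = G1(0) + G2(0) = 12/3 + 8/7 = 4 + 1.1429 = 5.1429.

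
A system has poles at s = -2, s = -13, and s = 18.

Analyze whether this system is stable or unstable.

Pole(s) at s = 18 are not in the left half-plane. System is unstable.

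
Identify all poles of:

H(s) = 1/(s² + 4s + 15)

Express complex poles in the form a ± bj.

Discriminant = 4² - 4×1×15 = 16 - 60 = -44 < 0, so the poles are a complex conjugate pair s = (-4 ± j√44)/(2×1). Real part = -4/(2×1) = -4/2 = -2; imaginary part = ±√44/(2×1) ≈ 3.3166. Poles: s = -2 ± 3.3166j.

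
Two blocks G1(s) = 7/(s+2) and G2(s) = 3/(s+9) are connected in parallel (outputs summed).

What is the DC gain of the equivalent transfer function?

Parallel: G_eq = G1 + G2. DC gain = G1(0) + G2(0) = 7/2 + 3/9 = 3.5 + 0.3333 = 3.8333.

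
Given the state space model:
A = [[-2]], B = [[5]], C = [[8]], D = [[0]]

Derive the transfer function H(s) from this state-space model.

(sI - A)⁻¹ = 1/(s + 2). H(s) = 8 × 5/(s + 2) + 0 = 40/(s + 2).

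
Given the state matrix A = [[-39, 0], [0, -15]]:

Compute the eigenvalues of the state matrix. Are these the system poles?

For diagonal matrix, eigenvalues are diagonal entries: λ₁ = -39, λ₂ = -15. Eigenvalues of A = system poles.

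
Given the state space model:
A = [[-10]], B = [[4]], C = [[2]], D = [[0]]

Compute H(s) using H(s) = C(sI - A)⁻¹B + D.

(sI - A)⁻¹ = 1/(s + 10). H(s) = 2 × 4/(s + 10) + 0 = 8/(s + 10).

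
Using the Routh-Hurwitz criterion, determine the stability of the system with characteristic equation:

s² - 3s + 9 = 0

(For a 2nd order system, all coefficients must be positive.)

Coefficients: 1, -3, 9. b=-3 not positive, so system is unstable.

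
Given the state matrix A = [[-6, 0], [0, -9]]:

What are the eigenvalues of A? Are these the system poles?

For diagonal matrix, eigenvalues are diagonal entries: λ₁ = -6, λ₂ = -9. Eigenvalues of A = system poles.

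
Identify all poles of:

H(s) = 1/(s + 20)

Pole is where denominator = 0: s + 20 = 0, so s = -20.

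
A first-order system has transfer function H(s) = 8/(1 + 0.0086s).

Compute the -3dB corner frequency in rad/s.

Corner frequency = 1/τ = 1/0.0086 = 116.279 rad/s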